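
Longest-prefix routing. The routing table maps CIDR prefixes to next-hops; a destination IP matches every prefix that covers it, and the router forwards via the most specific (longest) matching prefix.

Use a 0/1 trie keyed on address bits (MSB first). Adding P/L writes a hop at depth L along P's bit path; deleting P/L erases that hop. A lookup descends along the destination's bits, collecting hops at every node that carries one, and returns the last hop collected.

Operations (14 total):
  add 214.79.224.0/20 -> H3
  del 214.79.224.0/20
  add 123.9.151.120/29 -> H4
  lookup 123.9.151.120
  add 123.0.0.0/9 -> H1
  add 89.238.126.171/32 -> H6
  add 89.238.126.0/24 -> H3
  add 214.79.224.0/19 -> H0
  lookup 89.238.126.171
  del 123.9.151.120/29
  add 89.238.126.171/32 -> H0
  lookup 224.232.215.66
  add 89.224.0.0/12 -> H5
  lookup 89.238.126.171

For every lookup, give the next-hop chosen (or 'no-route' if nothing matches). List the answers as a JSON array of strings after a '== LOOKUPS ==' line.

Process each operation:
  add 214.79.224.0/20 -> H3 at depth 20
  - 214.79.224.0/20 clear@20
  add 123.9.151.120/29 -> H4 at depth 29
  lookup 123.9.151.120: bits 01111011000010011001011101111 walk d0:-→d1:-→d2:-→d3:-→d4:-→d5:-→d6:-→d7:-→d8:-→d9:-→d10:-→d11:-→d12:-→d13:-→d14:-→d15:-→d16:-→d17:-→d18:-→d19:-→d20:-→d21:-→d22:-→d23:-→d24:-→d25:-→d26:-→d27:-→d28:-→d29:H4 -> H4
  add 123.0.0.0/9 -> H1 at depth 9
  add 89.238.126.171/32 -> H6 at depth 32
  add 89.238.126.0/24 -> H3 at depth 24
  add 214.79.224.0/19 -> H0 at depth 19
  lookup 89.238.126.171: bits 01011001111011100111111010101011 walk d0:-→d1:-→d2:-→d3:-→d4:-→d5:-→d6:-→d7:-→d8:-→d9:-→d10:-→d11:-→d12:-→d13:-→d14:-→d15:-→d16:-→d17:-→d18:-→d19:-→d20:-→d21:-→d22:-→d23:-→d24:H3→d25:-→d26:-→d27:-→d28:-→d29:-→d30:-→d31:-→d32:H6 -> H6
  - 123.9.151.120/29 clear@29
  add 89.238.126.171/32 -> H0 at depth 32
  lookup 224.232.215.66: bits 11 walk d0:-→d1:-→d2:- -> no-route
  add 89.224.0.0/12 -> H5 at depth 12
  lookup 89.238.126.171: bits 01011001111011100111111010101011 walk d0:-→d1:-→d2:-→d3:-→d4:-→d5:-→d6:-→d7:-→d8:-→d9:-→d10:-→d11:-→d12:H5→d13:-→d14:-→d15:-→d16:-→d17:-→d18:-→d19:-→d20:-→d21:-→d22:-→d23:-→d24:H3→d25:-→d26:-→d27:-→d28:-→d29:-→d30:-→d31:-→d32:H0 -> H0

== LOOKUPS ==
["H4","H6","no-route","H0"]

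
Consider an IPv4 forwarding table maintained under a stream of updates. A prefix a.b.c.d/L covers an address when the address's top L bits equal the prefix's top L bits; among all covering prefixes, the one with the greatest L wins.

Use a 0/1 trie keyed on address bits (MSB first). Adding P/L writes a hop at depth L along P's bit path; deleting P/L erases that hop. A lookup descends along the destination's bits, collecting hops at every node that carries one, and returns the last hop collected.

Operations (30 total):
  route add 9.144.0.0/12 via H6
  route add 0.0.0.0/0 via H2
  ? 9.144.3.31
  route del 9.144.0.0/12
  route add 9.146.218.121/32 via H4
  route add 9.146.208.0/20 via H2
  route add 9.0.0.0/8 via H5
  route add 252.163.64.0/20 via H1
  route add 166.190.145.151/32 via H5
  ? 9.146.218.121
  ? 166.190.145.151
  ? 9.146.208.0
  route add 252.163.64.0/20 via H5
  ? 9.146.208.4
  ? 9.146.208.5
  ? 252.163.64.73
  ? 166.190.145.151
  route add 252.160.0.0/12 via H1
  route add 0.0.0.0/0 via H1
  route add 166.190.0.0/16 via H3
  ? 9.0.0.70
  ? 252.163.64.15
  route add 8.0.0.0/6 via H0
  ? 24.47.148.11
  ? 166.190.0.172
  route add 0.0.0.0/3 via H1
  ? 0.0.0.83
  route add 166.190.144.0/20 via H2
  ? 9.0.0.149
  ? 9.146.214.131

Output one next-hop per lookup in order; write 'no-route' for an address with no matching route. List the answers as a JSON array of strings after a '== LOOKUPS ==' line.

Apply in order:
  + 9.144.0.0/12 (H6) depth=12
  + 0.0.0.0/0 (H2) depth=0
  Q 9.144.3.31: descend 000010011001 ; hops seen [H2,H6] ; pick H6
  - 9.144.0.0/12 clear@12
  + 9.146.218.121/32 (H4) depth=32
  + 9.146.208.0/20 (H2) depth=20
  + 9.0.0.0/8 (H5) depth=8
  + 252.163.64.0/20 (H1) depth=20
  + 166.190.145.151/32 (H5) depth=32
  Q 9.146.218.121: descend 00001001100100101101101001111001 ; hops seen [H2,H5,H2,H4] ; pick H4
  Q 166.190.145.151: descend 10100110101111101001000110010111 ; hops seen [H2,H5] ; pick H5
  Q 9.146.208.0: descend 00001001100100101101 ; hops seen [H2,H5,H2] ; pick H2
  + 252.163.64.0/20 (H5) depth=20
  Q 9.146.208.4: descend 00001001100100101101 ; hops seen [H2,H5,H2] ; pick H2
  Q 9.146.208.5: descend 00001001100100101101 ; hops seen [H2,H5,H2] ; pick H2
  Q 252.163.64.73: descend 11111100101000110100 ; hops seen [H2,H5] ; pick H5
  Q 166.190.145.151: descend 10100110101111101001000110010111 ; hops seen [H2,H5] ; pick H5
  + 252.160.0.0/12 (H1) depth=12
  + 0.0.0.0/0 (H1) depth=0
  + 166.190.0.0/16 (H3) depth=16
  Q 9.0.0.70: descend 00001001 ; hops seen [H1,H5] ; pick H5
  Q 252.163.64.15: descend 11111100101000110100 ; hops seen [H1,H1,H5] ; pick H5
  + 8.0.0.0/6 (H0) depth=6
  Q 24.47.148.11: descend 000 ; hops seen [H1] ; pick H1
  Q 166.190.0.172: descend 1010011010111110 ; hops seen [H1,H3] ; pick H3
  + 0.0.0.0/3 (H1) depth=3
  Q 0.0.0.83: descend 0000 ; hops seen [H1,H1] ; pick H1
  + 166.190.144.0/20 (H2) depth=20
  Q 9.0.0.149: descend 00001001 ; hops seen [H1,H1,H0,H5] ; pick H5
  Q 9.146.214.131: descend 00001001100100101101 ; hops seen [H1,H1,H0,H5,H2] ; pick H2

== LOOKUPS ==
["H6","H4","H5","H2","H2","H2","H5","H5","H5","H5","H1","H3","H1","H5","H2"]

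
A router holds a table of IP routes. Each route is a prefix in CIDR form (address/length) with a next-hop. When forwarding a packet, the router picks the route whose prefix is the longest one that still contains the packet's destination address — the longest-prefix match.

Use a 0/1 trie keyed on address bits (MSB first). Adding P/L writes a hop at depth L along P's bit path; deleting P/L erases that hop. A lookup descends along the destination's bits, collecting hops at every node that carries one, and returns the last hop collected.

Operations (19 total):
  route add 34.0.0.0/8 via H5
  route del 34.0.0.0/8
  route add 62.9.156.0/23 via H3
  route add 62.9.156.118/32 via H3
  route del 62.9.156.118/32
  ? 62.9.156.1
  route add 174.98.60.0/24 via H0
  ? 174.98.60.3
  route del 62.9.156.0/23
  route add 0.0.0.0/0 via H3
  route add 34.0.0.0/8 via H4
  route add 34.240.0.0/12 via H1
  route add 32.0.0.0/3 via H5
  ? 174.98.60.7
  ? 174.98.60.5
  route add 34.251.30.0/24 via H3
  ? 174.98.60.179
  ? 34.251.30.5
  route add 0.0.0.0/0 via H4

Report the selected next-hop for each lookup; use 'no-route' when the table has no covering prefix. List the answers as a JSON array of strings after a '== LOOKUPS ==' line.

Trace:
  add 34.0.0.0/8 -> H5 at depth 8
  del 34.0.0.0/8 (clear depth 8)
  add 62.9.156.0/23 -> H3 at depth 23
  add 62.9.156.118/32 -> H3 at depth 32
  del 62.9.156.118/32 (clear depth 32)
  lookup 62.9.156.1: bits 0011111000001001100111000 walk d0:-→d1:-→d2:-→d3:-→d4:-→d5:-→d6:-→d7:-→d8:-→d9:-→d10:-→d11:-→d12:-→d13:-→d14:-→d15:-→d16:-→d17:-→d18:-→d19:-→d20:-→d21:-→d22:-→d23:H3→d24:-→d25:- -> H3
  add 174.98.60.0/24 -> H0 at depth 24
  lookup 174.98.60.3: bits 101011100110001000111100 walk d0:-→d1:-→d2:-→d3:-→d4:-→d5:-→d6:-→d7:-→d8:-→d9:-→d10:-→d11:-→d12:-→d13:-→d14:-→d15:-→d16:-→d17:-→d18:-→d19:-→d20:-→d21:-→d22:-→d23:-→d24:H0 -> H0
  del 62.9.156.0/23 (clear depth 23)
  add 0.0.0.0/0 -> H3 at depth 0
  add 34.0.0.0/8 -> H4 at depth 8
  add 34.240.0.0/12 -> H1 at depth 12
  add 32.0.0.0/3 -> H5 at depth 3
  lookup 174.98.60.7: bits 101011100110001000111100 walk d0:H3→d1:-→d2:-→d3:-→d4:-→d5:-→d6:-→d7:-→d8:-→d9:-→d10:-→d11:-→d12:-→d13:-→d14:-→d15:-→d16:-→d17:-→d18:-→d19:-→d20:-→d21:-→d22:-→d23:-→d24:H0 -> H0
  lookup 174.98.60.5: bits 101011100110001000111100 walk d0:H3→d1:-→d2:-→d3:-→d4:-→d5:-→d6:-→d7:-→d8:-→d9:-→d10:-→d11:-→d12:-→d13:-→d14:-→d15:-→d16:-→d17:-→d18:-→d19:-→d20:-→d21:-→d22:-→d23:-→d24:H0 -> H0
  add 34.251.30.0/24 -> H3 at depth 24
  lookup 174.98.60.179: bits 101011100110001000111100 walk d0:H3→d1:-→d2:-→d3:-→d4:-→d5:-→d6:-→d7:-→d8:-→d9:-→d10:-→d11:-→d12:-→d13:-→d14:-→d15:-→d16:-→d17:-→d18:-→d19:-→d20:-→d21:-→d22:-→d23:-→d24:H0 -> H0
  lookup 34.251.30.5: bits 001000101111101100011110 walk d0:H3→d1:-→d2:-→d3:H5→d4:-→d5:-→d6:-→d7:-→d8:H4→d9:-→d10:-→d11:-→d12:H1→d13:-→d14:-→d15:-→d16:-→d17:-→d18:-→d19:-→d20:-→d21:-→d22:-→d23:-→d24:H3 -> H3
  add 0.0.0.0/0 -> H4 at depth 0

== LOOKUPS ==
["H3","H0","H0","H0","H0","H3"]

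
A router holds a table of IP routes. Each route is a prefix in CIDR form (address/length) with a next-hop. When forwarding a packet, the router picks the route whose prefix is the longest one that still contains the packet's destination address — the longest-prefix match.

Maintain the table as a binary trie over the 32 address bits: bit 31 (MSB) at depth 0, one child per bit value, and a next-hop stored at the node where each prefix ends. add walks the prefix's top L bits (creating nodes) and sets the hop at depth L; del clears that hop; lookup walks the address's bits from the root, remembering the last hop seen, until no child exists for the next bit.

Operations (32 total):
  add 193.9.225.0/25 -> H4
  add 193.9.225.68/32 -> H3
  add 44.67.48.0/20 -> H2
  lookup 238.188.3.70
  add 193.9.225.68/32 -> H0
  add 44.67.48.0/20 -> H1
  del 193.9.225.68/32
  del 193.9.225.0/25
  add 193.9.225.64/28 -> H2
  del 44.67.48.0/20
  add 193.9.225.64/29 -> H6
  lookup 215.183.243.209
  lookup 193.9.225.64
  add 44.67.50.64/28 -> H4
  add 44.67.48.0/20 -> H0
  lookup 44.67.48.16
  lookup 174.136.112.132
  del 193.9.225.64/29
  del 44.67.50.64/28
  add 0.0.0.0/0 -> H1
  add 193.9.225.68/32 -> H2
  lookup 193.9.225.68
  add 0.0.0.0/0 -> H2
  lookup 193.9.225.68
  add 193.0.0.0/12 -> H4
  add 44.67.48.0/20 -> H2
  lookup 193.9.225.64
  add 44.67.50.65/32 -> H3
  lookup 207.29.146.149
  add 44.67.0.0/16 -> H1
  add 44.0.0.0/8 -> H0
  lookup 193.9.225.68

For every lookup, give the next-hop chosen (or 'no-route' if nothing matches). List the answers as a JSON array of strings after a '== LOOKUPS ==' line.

Apply in order:
  add 193.9.225.0/25 -> H4 at depth 25
  add 193.9.225.68/32 -> H3 at depth 32
  add 44.67.48.0/20 -> H2 at depth 20
  ? 238.188.3.70  path d0:-→d1:-→d2:-  best=no-route
  add 193.9.225.68/32 -> H0 at depth 32
  add 44.67.48.0/20 -> H1 at depth 20
  del 193.9.225.68/32 (clear depth 32)
  del 193.9.225.0/25 (clear depth 25)
  add 193.9.225.64/28 -> H2 at depth 28
  del 44.67.48.0/20 (clear depth 20)
  add 193.9.225.64/29 -> H6 at depth 29
  ? 215.183.243.209  path d0:-→d1:-→d2:-→d3:-  best=no-route
  ? 193.9.225.64  path d0:-→d1:-→d2:-→d3:-→d4:-→d5:-→d6:-→d7:-→d8:-→d9:-→d10:-→d11:-→d12:-→d13:-→d14:-→d15:-→d16:-→d17:-→d18:-→d19:-→d20:-→d21:-→d22:-→d23:-→d24:-→d25:-→d26:-→d27:-→d28:H2→d29:H6  best=H6
  add 44.67.50.64/28 -> H4 at depth 28
  add 44.67.48.0/20 -> H0 at depth 20
  ? 44.67.48.16  path d0:-→d1:-→d2:-→d3:-→d4:-→d5:-→d6:-→d7:-→d8:-→d9:-→d10:-→d11:-→d12:-→d13:-→d14:-→d15:-→d16:-→d17:-→d18:-→d19:-→d20:H0→d21:-→d22:-  best=H0
  ? 174.136.112.132  path d0:-→d1:-  best=no-route
  del 193.9.225.64/29 (clear depth 29)
  del 44.67.50.64/28 (clear depth 28)
  add 0.0.0.0/0 -> H1 at depth 0
  add 193.9.225.68/32 -> H2 at depth 32
  ? 193.9.225.68  path d0:H1→d1:-→d2:-→d3:-→d4:-→d5:-→d6:-→d7:-→d8:-→d9:-→d10:-→d11:-→d12:-→d13:-→d14:-→d15:-→d16:-→d17:-→d18:-→d19:-→d20:-→d21:-→d22:-→d23:-→d24:-→d25:-→d26:-→d27:-→d28:H2→d29:-→d30:-→d31:-→d32:H2  best=H2
  add 0.0.0.0/0 -> H2 at depth 0
  ? 193.9.225.68  path d0:H2→d1:-→d2:-→d3:-→d4:-→d5:-→d6:-→d7:-→d8:-→d9:-→d10:-→d11:-→d12:-→d13:-→d14:-→d15:-→d16:-→d17:-→d18:-→d19:-→d20:-→d21:-→d22:-→d23:-→d24:-→d25:-→d26:-→d27:-→d28:H2→d29:-→d30:-→d31:-→d32:H2  best=H2
  add 193.0.0.0/12 -> H4 at depth 12
  add 44.67.48.0/20 -> H2 at depth 20
  ? 193.9.225.64  path d0:H2→d1:-→d2:-→d3:-→d4:-→d5:-→d6:-→d7:-→d8:-→d9:-→d10:-→d11:-→d12:H4→d13:-→d14:-→d15:-→d16:-→d17:-→d18:-→d19:-→d20:-→d21:-→d22:-→d23:-→d24:-→d25:-→d26:-→d27:-→d28:H2→d29:-  best=H2
  add 44.67.50.65/32 -> H3 at depth 32
  ? 207.29.146.149  path d0:H2→d1:-→d2:-→d3:-→d4:-  best=H2
  add 44.67.0.0/16 -> H1 at depth 16
  add 44.0.0.0/8 -> H0 at depth 8
  ? 193.9.225.68  path d0:H2→d1:-→d2:-→d3:-→d4:-→d5:-→d6:-→d7:-→d8:-→d9:-→d10:-→d11:-→d12:H4→d13:-→d14:-→d15:-→d16:-→d17:-→d18:-→d19:-→d20:-→d21:-→d22:-→d23:-→d24:-→d25:-→d26:-→d27:-→d28:H2→d29:-→d30:-→d31:-→d32:H2  best=H2

== LOOKUPS ==
["no-route","no-route","H6","H0","no-route","H2","H2","H2","H2","H2"]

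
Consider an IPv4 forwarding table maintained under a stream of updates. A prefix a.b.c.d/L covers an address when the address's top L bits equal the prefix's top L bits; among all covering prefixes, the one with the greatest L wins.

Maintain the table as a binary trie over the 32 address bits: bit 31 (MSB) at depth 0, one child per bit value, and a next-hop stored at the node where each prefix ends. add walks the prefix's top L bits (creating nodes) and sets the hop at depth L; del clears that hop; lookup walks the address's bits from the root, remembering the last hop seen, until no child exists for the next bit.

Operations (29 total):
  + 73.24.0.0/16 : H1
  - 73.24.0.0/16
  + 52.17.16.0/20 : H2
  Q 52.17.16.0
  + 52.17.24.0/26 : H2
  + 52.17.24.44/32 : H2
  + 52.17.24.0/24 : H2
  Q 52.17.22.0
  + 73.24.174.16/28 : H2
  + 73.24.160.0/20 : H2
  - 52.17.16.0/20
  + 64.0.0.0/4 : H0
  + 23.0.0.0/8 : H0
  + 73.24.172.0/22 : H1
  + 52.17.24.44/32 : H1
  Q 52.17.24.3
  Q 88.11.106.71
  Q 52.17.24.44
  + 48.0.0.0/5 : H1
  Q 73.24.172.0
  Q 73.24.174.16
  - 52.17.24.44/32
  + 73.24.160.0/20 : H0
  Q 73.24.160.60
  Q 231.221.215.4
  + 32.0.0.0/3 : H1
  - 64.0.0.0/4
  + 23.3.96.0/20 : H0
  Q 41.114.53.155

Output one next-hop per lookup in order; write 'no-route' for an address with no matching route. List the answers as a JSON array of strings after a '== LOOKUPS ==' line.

Trace:
  + 73.24.0.0/16 (H1) depth=16
  - 73.24.0.0/16 clear@16
  + 52.17.16.0/20 (H2) depth=20
  ? 52.17.16.0  path d0:-→d1:-→d2:-→d3:-→d4:-→d5:-→d6:-→d7:-→d8:-→d9:-→d10:-→d11:-→d12:-→d13:-→d14:-→d15:-→d16:-→d17:-→d18:-→d19:-→d20:H2  best=H2
  + 52.17.24.0/26 (H2) depth=26
  + 52.17.24.44/32 (H2) depth=32
  + 52.17.24.0/24 (H2) depth=24
  ? 52.17.22.0  path d0:-→d1:-→d2:-→d3:-→d4:-→d5:-→d6:-→d7:-→d8:-→d9:-→d10:-→d11:-→d12:-→d13:-→d14:-→d15:-→d16:-→d17:-→d18:-→d19:-→d20:H2  best=H2
  + 73.24.174.16/28 (H2) depth=28
  + 73.24.160.0/20 (H2) depth=20
  - 52.17.16.0/20 clear@20
  + 64.0.0.0/4 (H0) depth=4
  + 23.0.0.0/8 (H0) depth=8
  + 73.24.172.0/22 (H1) depth=22
  + 52.17.24.44/32 (H1) depth=32
  ? 52.17.24.3  path d0:-→d1:-→d2:-→d3:-→d4:-→d5:-→d6:-→d7:-→d8:-→d9:-→d10:-→d11:-→d12:-→d13:-→d14:-→d15:-→d16:-→d17:-→d18:-→d19:-→d20:-→d21:-→d22:-→d23:-→d24:H2→d25:-→d26:H2  best=H2
  ? 88.11.106.71  path d0:-→d1:-→d2:-→d3:-  best=no-route
  ? 52.17.24.44  path d0:-→d1:-→d2:-→d3:-→d4:-→d5:-→d6:-→d7:-→d8:-→d9:-→d10:-→d11:-→d12:-→d13:-→d14:-→d15:-→d16:-→d17:-→d18:-→d19:-→d20:-→d21:-→d22:-→d23:-→d24:H2→d25:-→d26:H2→d27:-→d28:-→d29:-→d30:-→d31:-→d32:H1  best=H1
  + 48.0.0.0/5 (H1) depth=5
  ? 73.24.172.0  path d0:-→d1:-→d2:-→d3:-→d4:H0→d5:-→d6:-→d7:-→d8:-→d9:-→d10:-→d11:-→d12:-→d13:-→d14:-→d15:-→d16:-→d17:-→d18:-→d19:-→d20:H2→d21:-→d22:H1  best=H1
  ? 73.24.174.16  path d0:-→d1:-→d2:-→d3:-→d4:H0→d5:-→d6:-→d7:-→d8:-→d9:-→d10:-→d11:-→d12:-→d13:-→d14:-→d15:-→d16:-→d17:-→d18:-→d19:-→d20:H2→d21:-→d22:H1→d23:-→d24:-→d25:-→d26:-→d27:-→d28:H2  best=H2
  - 52.17.24.44/32 clear@32
  + 73.24.160.0/20 (H0) depth=20
  ? 73.24.160.60  path d0:-→d1:-→d2:-→d3:-→d4:H0→d5:-→d6:-→d7:-→d8:-→d9:-→d10:-→d11:-→d12:-→d13:-→d14:-→d15:-→d16:-→d17:-→d18:-→d19:-→d20:H0  best=H0
  ? 231.221.215.4  path d0:-  best=no-route
  + 32.0.0.0/3 (H1) depth=3
  - 64.0.0.0/4 clear@4
  + 23.3.96.0/20 (H0) depth=20
  ? 41.114.53.155  path d0:-→d1:-→d2:-→d3:H1  best=H1

== LOOKUPS ==
["H2","H2","H2","no-route","H1","H1","H2","H0","no-route","H1"]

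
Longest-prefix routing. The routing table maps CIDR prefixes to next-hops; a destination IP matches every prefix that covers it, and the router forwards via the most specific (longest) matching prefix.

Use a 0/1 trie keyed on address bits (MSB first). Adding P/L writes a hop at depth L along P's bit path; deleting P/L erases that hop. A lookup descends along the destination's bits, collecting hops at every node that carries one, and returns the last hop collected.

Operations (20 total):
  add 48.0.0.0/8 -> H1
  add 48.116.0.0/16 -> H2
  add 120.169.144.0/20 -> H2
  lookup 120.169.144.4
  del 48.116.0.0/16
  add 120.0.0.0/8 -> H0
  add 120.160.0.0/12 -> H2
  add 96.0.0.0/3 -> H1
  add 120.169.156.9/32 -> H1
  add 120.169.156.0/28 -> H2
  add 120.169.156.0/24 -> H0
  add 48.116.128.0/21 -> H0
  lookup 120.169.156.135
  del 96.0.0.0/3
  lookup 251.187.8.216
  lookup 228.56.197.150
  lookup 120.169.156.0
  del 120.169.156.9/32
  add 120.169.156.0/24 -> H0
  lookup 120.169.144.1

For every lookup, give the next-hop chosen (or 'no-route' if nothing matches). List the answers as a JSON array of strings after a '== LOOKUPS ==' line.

Apply in order:
  add 48.0.0.0/8 -> H1 at depth 8
  add 48.116.0.0/16 -> H2 at depth 16
  add 120.169.144.0/20 -> H2 at depth 20
  ? 120.169.144.4  path d0:-→d1:-→d2:-→d3:-→d4:-→d5:-→d6:-→d7:-→d8:-→d9:-→d10:-→d11:-→d12:-→d13:-→d14:-→d15:-→d16:-→d17:-→d18:-→d19:-→d20:H2  best=H2
  - 48.116.0.0/16 clear@16
  add 120.0.0.0/8 -> H0 at depth 8
  add 120.160.0.0/12 -> H2 at depth 12
  add 96.0.0.0/3 -> H1 at depth 3
  add 120.169.156.9/32 -> H1 at depth 32
  add 120.169.156.0/28 -> H2 at depth 28
  add 120.169.156.0/24 -> H0 at depth 24
  add 48.116.128.0/21 -> H0 at depth 21
  ? 120.169.156.135  path d0:-→d1:-→d2:-→d3:H1→d4:-→d5:-→d6:-→d7:-→d8:H0→d9:-→d10:-→d11:-→d12:H2→d13:-→d14:-→d15:-→d16:-→d17:-→d18:-→d19:-→d20:H2→d21:-→d22:-→d23:-→d24:H0  best=H0
  - 96.0.0.0/3 clear@3
  ? 251.187.8.216  path d0:-  best=no-route
  ? 228.56.197.150  path d0:-  best=no-route
  ? 120.169.156.0  path d0:-→d1:-→d2:-→d3:-→d4:-→d5:-→d6:-→d7:-→d8:H0→d9:-→d10:-→d11:-→d12:H2→d13:-→d14:-→d15:-→d16:-→d17:-→d18:-→d19:-→d20:H2→d21:-→d22:-→d23:-→d24:H0→d25:-→d26:-→d27:-→d28:H2  best=H2
  - 120.169.156.9/32 clear@32
  add 120.169.156.0/24 -> H0 at depth 24
  ? 120.169.144.1  path d0:-→d1:-→d2:-→d3:-→d4:-→d5:-→d6:-→d7:-→d8:H0→d9:-→d10:-→d11:-→d12:H2→d13:-→d14:-→d15:-→d16:-→d17:-→d18:-→d19:-→d20:H2  best=H2

== LOOKUPS ==
["H2","H0","no-route","no-route","H2","H2"]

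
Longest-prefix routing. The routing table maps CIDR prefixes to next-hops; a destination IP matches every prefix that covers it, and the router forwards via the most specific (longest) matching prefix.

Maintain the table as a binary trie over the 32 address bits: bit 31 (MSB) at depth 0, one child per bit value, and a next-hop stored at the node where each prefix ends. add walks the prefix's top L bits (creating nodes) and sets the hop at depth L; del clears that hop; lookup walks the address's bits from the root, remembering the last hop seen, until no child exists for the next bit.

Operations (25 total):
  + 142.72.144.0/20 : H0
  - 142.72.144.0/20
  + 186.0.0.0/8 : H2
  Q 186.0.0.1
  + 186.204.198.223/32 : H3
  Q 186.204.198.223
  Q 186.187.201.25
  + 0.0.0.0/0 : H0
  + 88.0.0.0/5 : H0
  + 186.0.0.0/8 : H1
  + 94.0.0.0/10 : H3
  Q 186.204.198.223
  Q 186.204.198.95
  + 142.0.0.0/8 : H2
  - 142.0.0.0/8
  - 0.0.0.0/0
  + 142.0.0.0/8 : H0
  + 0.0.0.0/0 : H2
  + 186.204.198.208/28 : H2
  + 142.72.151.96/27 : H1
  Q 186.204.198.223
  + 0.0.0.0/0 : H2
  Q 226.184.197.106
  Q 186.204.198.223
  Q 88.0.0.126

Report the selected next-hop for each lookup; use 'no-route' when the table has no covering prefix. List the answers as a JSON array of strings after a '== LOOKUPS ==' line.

Process each operation:
  + 142.72.144.0/20 (H0) depth=20
  - 142.72.144.0/20 clear@20
  + 186.0.0.0/8 (H2) depth=8
  Q 186.0.0.1: descend 10111010 ; hops seen [H2] ; pick H2
  + 186.204.198.223/32 (H3) depth=32
  Q 186.204.198.223: descend 10111010110011001100011011011111 ; hops seen [H2,H3] ; pick H3
  Q 186.187.201.25: descend 101110101 ; hops seen [H2] ; pick H2
  + 0.0.0.0/0 (H0) depth=0
  + 88.0.0.0/5 (H0) depth=5
  + 186.0.0.0/8 (H1) depth=8
  + 94.0.0.0/10 (H3) depth=10
  Q 186.204.198.223: descend 10111010110011001100011011011111 ; hops seen [H0,H1,H3] ; pick H3
  Q 186.204.198.95: descend 101110101100110011000110 ; hops seen [H0,H1] ; pick H1
  + 142.0.0.0/8 (H2) depth=8
  - 142.0.0.0/8 clear@8
  - 0.0.0.0/0 clear@0
  + 142.0.0.0/8 (H0) depth=8
  + 0.0.0.0/0 (H2) depth=0
  + 186.204.198.208/28 (H2) depth=28
  + 142.72.151.96/27 (H1) depth=27
  Q 186.204.198.223: descend 10111010110011001100011011011111 ; hops seen [H2,H1,H2,H3] ; pick H3
  + 0.0.0.0/0 (H2) depth=0
  Q 226.184.197.106: descend 1 ; hops seen [H2] ; pick H2
  Q 186.204.198.223: descend 10111010110011001100011011011111 ; hops seen [H2,H1,H2,H3] ; pick H3
  Q 88.0.0.126: descend 01011 ; hops seen [H2,H0] ; pick H0

== LOOKUPS ==
["H2","H3","H2","H3","H1","H3","H2","H3","H0"]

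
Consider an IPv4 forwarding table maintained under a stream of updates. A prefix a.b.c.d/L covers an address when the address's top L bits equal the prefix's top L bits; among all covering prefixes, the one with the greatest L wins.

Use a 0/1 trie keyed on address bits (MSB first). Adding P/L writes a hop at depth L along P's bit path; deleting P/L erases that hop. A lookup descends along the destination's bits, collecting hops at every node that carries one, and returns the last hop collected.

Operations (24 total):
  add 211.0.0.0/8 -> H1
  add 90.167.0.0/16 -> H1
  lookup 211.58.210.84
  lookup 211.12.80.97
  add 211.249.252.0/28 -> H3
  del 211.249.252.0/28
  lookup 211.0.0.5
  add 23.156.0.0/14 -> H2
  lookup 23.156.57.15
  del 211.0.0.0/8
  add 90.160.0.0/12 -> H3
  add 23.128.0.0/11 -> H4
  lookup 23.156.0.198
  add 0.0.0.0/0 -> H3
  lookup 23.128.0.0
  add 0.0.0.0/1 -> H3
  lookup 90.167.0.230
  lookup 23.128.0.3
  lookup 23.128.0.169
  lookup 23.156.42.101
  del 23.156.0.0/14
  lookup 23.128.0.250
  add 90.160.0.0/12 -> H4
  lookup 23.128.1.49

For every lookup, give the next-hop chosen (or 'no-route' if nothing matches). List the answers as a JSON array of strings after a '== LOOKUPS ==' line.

Trace:
  add 211.0.0.0/8 -> H1 at depth 8
  add 90.167.0.0/16 -> H1 at depth 16
  Q 211.58.210.84: descend 11010011 ; hops seen [H1] ; pick H1
  Q 211.12.80.97: descend 11010011 ; hops seen [H1] ; pick H1
  add 211.249.252.0/28 -> H3 at depth 28
  del 211.249.252.0/28 (clear depth 28)
  Q 211.0.0.5: descend 11010011 ; hops seen [H1] ; pick H1
  add 23.156.0.0/14 -> H2 at depth 14
  Q 23.156.57.15: descend 00010111100111 ; hops seen [H2] ; pick H2
  del 211.0.0.0/8 (clear depth 8)
  add 90.160.0.0/12 -> H3 at depth 12
  add 23.128.0.0/11 -> H4 at depth 11
  Q 23.156.0.198: descend 00010111100111 ; hops seen [H4,H2] ; pick H2
  add 0.0.0.0/0 -> H3 at depth 0
  Q 23.128.0.0: descend 00010111100 ; hops seen [H3,H4] ; pick H4
  add 0.0.0.0/1 -> H3 at depth 1
  Q 90.167.0.230: descend 0101101010100111 ; hops seen [H3,H3,H3,H1] ; pick H1
  Q 23.128.0.3: descend 00010111100 ; hops seen [H3,H3,H4] ; pick H4
  Q 23.128.0.169: descend 00010111100 ; hops seen [H3,H3,H4] ; pick H4
  Q 23.156.42.101: descend 00010111100111 ; hops seen [H3,H3,H4,H2] ; pick H2
  del 23.156.0.0/14 (clear depth 14)
  Q 23.128.0.250: descend 00010111100 ; hops seen [H3,H3,H4] ; pick H4
  add 90.160.0.0/12 -> H4 at depth 12
  Q 23.128.1.49: descend 00010111100 ; hops seen [H3,H3,H4] ; pick H4

== LOOKUPS ==
["H1","H1","H1","H2","H2","H4","H1","H4","H4","H2","H4","H4"]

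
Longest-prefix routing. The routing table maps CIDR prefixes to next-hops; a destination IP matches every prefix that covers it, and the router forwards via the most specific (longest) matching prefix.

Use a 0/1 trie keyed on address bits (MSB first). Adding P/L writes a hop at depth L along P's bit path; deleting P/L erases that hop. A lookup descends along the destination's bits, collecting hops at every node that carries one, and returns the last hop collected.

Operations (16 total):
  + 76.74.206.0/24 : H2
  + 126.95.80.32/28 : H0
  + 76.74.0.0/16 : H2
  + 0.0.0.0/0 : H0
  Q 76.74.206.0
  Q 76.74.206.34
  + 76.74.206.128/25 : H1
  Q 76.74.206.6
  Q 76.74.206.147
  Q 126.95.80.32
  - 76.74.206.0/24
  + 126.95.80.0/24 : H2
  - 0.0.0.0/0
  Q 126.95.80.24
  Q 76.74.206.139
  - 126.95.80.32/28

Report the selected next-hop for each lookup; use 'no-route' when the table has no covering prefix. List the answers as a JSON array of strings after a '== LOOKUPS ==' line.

Process each operation:
  + 76.74.206.0/24 (H2) depth=24
  + 126.95.80.32/28 (H0) depth=28
  + 76.74.0.0/16 (H2) depth=16
  + 0.0.0.0/0 (H0) depth=0
  ? 76.74.206.0  path d0:H0→d1:-→d2:-→d3:-→d4:-→d5:-→d6:-→d7:-→d8:-→d9:-→d10:-→d11:-→d12:-→d13:-→d14:-→d15:-→d16:H2→d17:-→d18:-→d19:-→d20:-→d21:-→d22:-→d23:-→d24:H2  best=H2
  ? 76.74.206.34  path d0:H0→d1:-→d2:-→d3:-→d4:-→d5:-→d6:-→d7:-→d8:-→d9:-→d10:-→d11:-→d12:-→d13:-→d14:-→d15:-→d16:H2→d17:-→d18:-→d19:-→d20:-→d21:-→d22:-→d23:-→d24:H2  best=H2
  + 76.74.206.128/25 (H1) depth=25
  ? 76.74.206.6  path d0:H0→d1:-→d2:-→d3:-→d4:-→d5:-→d6:-→d7:-→d8:-→d9:-→d10:-→d11:-→d12:-→d13:-→d14:-→d15:-→d16:H2→d17:-→d18:-→d19:-→d20:-→d21:-→d22:-→d23:-→d24:H2  best=H2
  ? 76.74.206.147  path d0:H0→d1:-→d2:-→d3:-→d4:-→d5:-→d6:-→d7:-→d8:-→d9:-→d10:-→d11:-→d12:-→d13:-→d14:-→d15:-→d16:H2→d17:-→d18:-→d19:-→d20:-→d21:-→d22:-→d23:-→d24:H2→d25:H1  best=H1
  ? 126.95.80.32  path d0:H0→d1:-→d2:-→d3:-→d4:-→d5:-→d6:-→d7:-→d8:-→d9:-→d10:-→d11:-→d12:-→d13:-→d14:-→d15:-→d16:-→d17:-→d18:-→d19:-→d20:-→d21:-→d22:-→d23:-→d24:-→d25:-→d26:-→d27:-→d28:H0  best=H0
  del 76.74.206.0/24 (clear depth 24)
  + 126.95.80.0/24 (H2) depth=24
  del 0.0.0.0/0 (clear depth 0)
  ? 126.95.80.24  path d0:-→d1:-→d2:-→d3:-→d4:-→d5:-→d6:-→d7:-→d8:-→d9:-→d10:-→d11:-→d12:-→d13:-→d14:-→d15:-→d16:-→d17:-→d18:-→d19:-→d20:-→d21:-→d22:-→d23:-→d24:H2→d25:-→d26:-  best=H2
  ? 76.74.206.139  path d0:-→d1:-→d2:-→d3:-→d4:-→d5:-→d6:-→d7:-→d8:-→d9:-→d10:-→d11:-→d12:-→d13:-→d14:-→d15:-→d16:H2→d17:-→d18:-→d19:-→d20:-→d21:-→d22:-→d23:-→d24:-→d25:H1  best=H1
  del 126.95.80.32/28 (clear depth 28)

== LOOKUPS ==
["H2","H2","H2","H1","H0","H2","H1"]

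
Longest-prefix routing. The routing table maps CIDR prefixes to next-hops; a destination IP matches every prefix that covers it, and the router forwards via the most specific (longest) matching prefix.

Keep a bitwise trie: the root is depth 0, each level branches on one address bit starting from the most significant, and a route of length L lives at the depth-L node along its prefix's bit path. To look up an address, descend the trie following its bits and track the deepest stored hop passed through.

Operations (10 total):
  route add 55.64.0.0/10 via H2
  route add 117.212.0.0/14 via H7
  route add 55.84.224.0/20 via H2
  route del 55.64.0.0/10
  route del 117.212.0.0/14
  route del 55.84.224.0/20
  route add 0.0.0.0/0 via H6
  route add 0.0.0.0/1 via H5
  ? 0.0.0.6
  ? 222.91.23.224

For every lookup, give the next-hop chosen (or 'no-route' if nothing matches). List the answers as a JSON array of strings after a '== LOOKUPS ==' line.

Apply in order:
  + 55.64.0.0/10 (H2) depth=10
  + 117.212.0.0/14 (H7) depth=14
  + 55.84.224.0/20 (H2) depth=20
  del 55.64.0.0/10 (clear depth 10)
  del 117.212.0.0/14 (clear depth 14)
  del 55.84.224.0/20 (clear depth 20)
  + 0.0.0.0/0 (H6) depth=0
  + 0.0.0.0/1 (H5) depth=1
  Q 0.0.0.6: descend 00 ; hops seen [H6,H5] ; pick H5
  Q 222.91.23.224: descend ε ; hops seen [H6] ; pick H6

== LOOKUPS ==
["H5","H6"]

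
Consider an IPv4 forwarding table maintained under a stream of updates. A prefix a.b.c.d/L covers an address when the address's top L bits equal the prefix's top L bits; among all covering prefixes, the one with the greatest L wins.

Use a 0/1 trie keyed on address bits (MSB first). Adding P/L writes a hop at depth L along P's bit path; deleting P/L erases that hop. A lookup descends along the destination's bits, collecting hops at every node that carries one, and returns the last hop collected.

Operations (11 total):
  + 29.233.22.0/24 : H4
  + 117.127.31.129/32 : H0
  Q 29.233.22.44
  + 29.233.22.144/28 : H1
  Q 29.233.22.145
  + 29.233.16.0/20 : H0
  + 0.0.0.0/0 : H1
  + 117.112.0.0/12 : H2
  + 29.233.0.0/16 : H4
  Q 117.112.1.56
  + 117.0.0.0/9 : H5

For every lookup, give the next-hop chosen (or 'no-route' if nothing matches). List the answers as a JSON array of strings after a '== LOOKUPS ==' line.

Trace:
  add 29.233.22.0/24 -> H4 at depth 24
  add 117.127.31.129/32 -> H0 at depth 32
  Q 29.233.22.44: descend 000111011110100100010110 ; hops seen [H4] ; pick H4
  add 29.233.22.144/28 -> H1 at depth 28
  Q 29.233.22.145: descend 0001110111101001000101101001 ; hops seen [H4,H1] ; pick H1
  add 29.233.16.0/20 -> H0 at depth 20
  add 0.0.0.0/0 -> H1 at depth 0
  add 117.112.0.0/12 -> H2 at depth 12
  add 29.233.0.0/16 -> H4 at depth 16
  Q 117.112.1.56: descend 011101010111 ; hops seen [H1,H2] ; pick H2
  add 117.0.0.0/9 -> H5 at depth 9

== LOOKUPS ==
["H4","H1","H2"]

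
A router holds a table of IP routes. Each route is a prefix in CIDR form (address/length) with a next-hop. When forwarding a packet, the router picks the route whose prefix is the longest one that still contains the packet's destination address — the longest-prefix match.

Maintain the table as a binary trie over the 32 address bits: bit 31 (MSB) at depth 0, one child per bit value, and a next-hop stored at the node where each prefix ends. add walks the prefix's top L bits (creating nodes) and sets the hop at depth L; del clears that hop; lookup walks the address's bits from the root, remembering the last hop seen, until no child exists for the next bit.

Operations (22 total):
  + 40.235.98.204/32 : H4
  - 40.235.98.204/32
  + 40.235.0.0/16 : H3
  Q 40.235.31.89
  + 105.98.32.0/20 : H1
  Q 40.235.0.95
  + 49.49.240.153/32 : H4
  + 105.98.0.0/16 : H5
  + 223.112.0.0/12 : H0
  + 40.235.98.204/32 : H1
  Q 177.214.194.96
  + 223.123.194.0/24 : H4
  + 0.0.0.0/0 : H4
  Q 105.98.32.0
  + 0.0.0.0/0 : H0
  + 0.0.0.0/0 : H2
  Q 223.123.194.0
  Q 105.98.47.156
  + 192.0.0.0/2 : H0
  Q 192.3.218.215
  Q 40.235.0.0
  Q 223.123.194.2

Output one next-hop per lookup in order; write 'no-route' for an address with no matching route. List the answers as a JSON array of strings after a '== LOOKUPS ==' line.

Trace:
  add 40.235.98.204/32 -> H4 at depth 32
  del 40.235.98.204/32 (clear depth 32)
  add 40.235.0.0/16 -> H3 at depth 16
  ? 40.235.31.89  path d0:-→d1:-→d2:-→d3:-→d4:-→d5:-→d6:-→d7:-→d8:-→d9:-→d10:-→d11:-→d12:-→d13:-→d14:-→d15:-→d16:H3→d17:-  best=H3
  add 105.98.32.0/20 -> H1 at depth 20
  ? 40.235.0.95  path d0:-→d1:-→d2:-→d3:-→d4:-→d5:-→d6:-→d7:-→d8:-→d9:-→d10:-→d11:-→d12:-→d13:-→d14:-→d15:-→d16:H3→d17:-  best=H3
  add 49.49.240.153/32 -> H4 at depth 32
  add 105.98.0.0/16 -> H5 at depth 16
  add 223.112.0.0/12 -> H0 at depth 12
  add 40.235.98.204/32 -> H1 at depth 32
  ? 177.214.194.96  path d0:-→d1:-  best=no-route
  add 223.123.194.0/24 -> H4 at depth 24
  add 0.0.0.0/0 -> H4 at depth 0
  ? 105.98.32.0  path d0:H4→d1:-→d2:-→d3:-→d4:-→d5:-→d6:-→d7:-→d8:-→d9:-→d10:-→d11:-→d12:-→d13:-→d14:-→d15:-→d16:H5→d17:-→d18:-→d19:-→d20:H1  best=H1
  add 0.0.0.0/0 -> H0 at depth 0
  add 0.0.0.0/0 -> H2 at depth 0
  ? 223.123.194.0  path d0:H2→d1:-→d2:-→d3:-→d4:-→d5:-→d6:-→d7:-→d8:-→d9:-→d10:-→d11:-→d12:H0→d13:-→d14:-→d15:-→d16:-→d17:-→d18:-→d19:-→d20:-→d21:-→d22:-→d23:-→d24:H4  best=H4
  ? 105.98.47.156  path d0:H2→d1:-→d2:-→d3:-→d4:-→d5:-→d6:-→d7:-→d8:-→d9:-→d10:-→d11:-→d12:-→d13:-→d14:-→d15:-→d16:H5→d17:-→d18:-→d19:-→d20:H1  best=H1
  add 192.0.0.0/2 -> H0 at depth 2
  ? 192.3.218.215  path d0:H2→d1:-→d2:H0→d3:-  best=H0
  ? 40.235.0.0  path d0:H2→d1:-→d2:-→d3:-→d4:-→d5:-→d6:-→d7:-→d8:-→d9:-→d10:-→d11:-→d12:-→d13:-→d14:-→d15:-→d16:H3→d17:-  best=H3
  ? 223.123.194.2  path d0:H2→d1:-→d2:H0→d3:-→d4:-→d5:-→d6:-→d7:-→d8:-→d9:-→d10:-→d11:-→d12:H0→d13:-→d14:-→d15:-→d16:-→d17:-→d18:-→d19:-→d20:-→d21:-→d22:-→d23:-→d24:H4  best=H4

== LOOKUPS ==
["H3","H3","no-route","H1","H4","H1","H0","H3","H4"]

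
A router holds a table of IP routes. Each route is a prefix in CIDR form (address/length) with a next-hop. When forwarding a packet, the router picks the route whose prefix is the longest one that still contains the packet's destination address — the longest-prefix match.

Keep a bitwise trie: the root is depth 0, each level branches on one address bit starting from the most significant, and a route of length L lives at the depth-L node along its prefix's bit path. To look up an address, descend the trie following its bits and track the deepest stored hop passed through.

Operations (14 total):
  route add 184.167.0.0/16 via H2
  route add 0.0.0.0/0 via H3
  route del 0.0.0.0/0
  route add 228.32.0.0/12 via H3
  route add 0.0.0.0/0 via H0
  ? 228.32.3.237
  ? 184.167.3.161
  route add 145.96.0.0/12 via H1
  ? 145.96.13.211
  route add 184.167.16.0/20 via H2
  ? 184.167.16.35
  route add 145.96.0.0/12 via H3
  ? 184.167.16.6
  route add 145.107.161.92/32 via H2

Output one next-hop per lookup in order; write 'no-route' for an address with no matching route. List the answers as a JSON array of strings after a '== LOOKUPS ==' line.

Trace:
  add 184.167.0.0/16 -> H2 at depth 16
  add 0.0.0.0/0 -> H3 at depth 0
  - 0.0.0.0/0 clear@0
  add 228.32.0.0/12 -> H3 at depth 12
  add 0.0.0.0/0 -> H0 at depth 0
  lookup 228.32.3.237: bits 111001000010 walk d0:H0→d1:-→d2:-→d3:-→d4:-→d5:-→d6:-→d7:-→d8:-→d9:-→d10:-→d11:-→d12:H3 -> H3
  lookup 184.167.3.161: bits 1011100010100111 walk d0:H0→d1:-→d2:-→d3:-→d4:-→d5:-→d6:-→d7:-→d8:-→d9:-→d10:-→d11:-→d12:-→d13:-→d14:-→d15:-→d16:H2 -> H2
  add 145.96.0.0/12 -> H1 at depth 12
  lookup 145.96.13.211: bits 100100010110 walk d0:H0→d1:-→d2:-→d3:-→d4:-→d5:-→d6:-→d7:-→d8:-→d9:-→d10:-→d11:-→d12:H1 -> H1
  add 184.167.16.0/20 -> H2 at depth 20
  lookup 184.167.16.35: bits 10111000101001110001 walk d0:H0→d1:-→d2:-→d3:-→d4:-→d5:-→d6:-→d7:-→d8:-→d9:-→d10:-→d11:-→d12:-→d13:-→d14:-→d15:-→d16:H2→d17:-→d18:-→d19:-→d20:H2 -> H2
  add 145.96.0.0/12 -> H3 at depth 12
  lookup 184.167.16.6: bits 10111000101001110001 walk d0:H0→d1:-→d2:-→d3:-→d4:-→d5:-→d6:-→d7:-→d8:-→d9:-→d10:-→d11:-→d12:-→d13:-→d14:-→d15:-→d16:H2→d17:-→d18:-→d19:-→d20:H2 -> H2
  add 145.107.161.92/32 -> H2 at depth 32

== LOOKUPS ==
["H3","H2","H1","H2","H2"]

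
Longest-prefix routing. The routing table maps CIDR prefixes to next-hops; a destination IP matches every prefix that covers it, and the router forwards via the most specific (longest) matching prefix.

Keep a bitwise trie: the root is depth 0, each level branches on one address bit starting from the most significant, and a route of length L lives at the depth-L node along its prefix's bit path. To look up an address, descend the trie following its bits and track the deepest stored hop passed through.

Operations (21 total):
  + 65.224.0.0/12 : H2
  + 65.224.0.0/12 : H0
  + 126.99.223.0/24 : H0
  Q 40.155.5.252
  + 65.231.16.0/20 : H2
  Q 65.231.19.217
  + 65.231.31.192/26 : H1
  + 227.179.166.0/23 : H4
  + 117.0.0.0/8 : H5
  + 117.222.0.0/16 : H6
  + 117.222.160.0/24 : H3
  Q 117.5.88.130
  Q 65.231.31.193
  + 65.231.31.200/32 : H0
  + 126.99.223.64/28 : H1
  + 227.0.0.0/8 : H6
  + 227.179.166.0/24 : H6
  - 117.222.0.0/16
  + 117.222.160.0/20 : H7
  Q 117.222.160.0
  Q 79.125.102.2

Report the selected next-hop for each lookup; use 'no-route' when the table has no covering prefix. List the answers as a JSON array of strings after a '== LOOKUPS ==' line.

Apply in order:
  add 65.224.0.0/12 -> H2 at depth 12
  add 65.224.0.0/12 -> H0 at depth 12
  add 126.99.223.0/24 -> H0 at depth 24
  lookup 40.155.5.252: bits 0 walk d0:-→d1:- -> no-route
  add 65.231.16.0/20 -> H2 at depth 20
  lookup 65.231.19.217: bits 01000001111001110001 walk d0:-→d1:-→d2:-→d3:-→d4:-→d5:-→d6:-→d7:-→d8:-→d9:-→d10:-→d11:-→d12:H0→d13:-→d14:-→d15:-→d16:-→d17:-→d18:-→d19:-→d20:H2 -> H2
  add 65.231.31.192/26 -> H1 at depth 26
  add 227.179.166.0/23 -> H4 at depth 23
  add 117.0.0.0/8 -> H5 at depth 8
  add 117.222.0.0/16 -> H6 at depth 16
  add 117.222.160.0/24 -> H3 at depth 24
  lookup 117.5.88.130: bits 01110101 walk d0:-→d1:-→d2:-→d3:-→d4:-→d5:-→d6:-→d7:-→d8:H5 -> H5
  lookup 65.231.31.193: bits 01000001111001110001111111 walk d0:-→d1:-→d2:-→d3:-→d4:-→d5:-→d6:-→d7:-→d8:-→d9:-→d10:-→d11:-→d12:H0→d13:-→d14:-→d15:-→d16:-→d17:-→d18:-→d19:-→d20:H2→d21:-→d22:-→d23:-→d24:-→d25:-→d26:H1 -> H1
  add 65.231.31.200/32 -> H0 at depth 32
  add 126.99.223.64/28 -> H1 at depth 28
  add 227.0.0.0/8 -> H6 at depth 8
  add 227.179.166.0/24 -> H6 at depth 24
  del 117.222.0.0/16 (clear depth 16)
  add 117.222.160.0/20 -> H7 at depth 20
  lookup 117.222.160.0: bits 011101011101111010100000 walk d0:-→d1:-→d2:-→d3:-→d4:-→d5:-→d6:-→d7:-→d8:H5→d9:-→d10:-→d11:-→d12:-→d13:-→d14:-→d15:-→d16:-→d17:-→d18:-→d19:-→d20:H7→d21:-→d22:-→d23:-→d24:H3 -> H3
  lookup 79.125.102.2: bits 0100 walk d0:-→d1:-→d2:-→d3:-→d4:- -> no-route

== LOOKUPS ==
["no-route","H2","H5","H1","H3","no-route"]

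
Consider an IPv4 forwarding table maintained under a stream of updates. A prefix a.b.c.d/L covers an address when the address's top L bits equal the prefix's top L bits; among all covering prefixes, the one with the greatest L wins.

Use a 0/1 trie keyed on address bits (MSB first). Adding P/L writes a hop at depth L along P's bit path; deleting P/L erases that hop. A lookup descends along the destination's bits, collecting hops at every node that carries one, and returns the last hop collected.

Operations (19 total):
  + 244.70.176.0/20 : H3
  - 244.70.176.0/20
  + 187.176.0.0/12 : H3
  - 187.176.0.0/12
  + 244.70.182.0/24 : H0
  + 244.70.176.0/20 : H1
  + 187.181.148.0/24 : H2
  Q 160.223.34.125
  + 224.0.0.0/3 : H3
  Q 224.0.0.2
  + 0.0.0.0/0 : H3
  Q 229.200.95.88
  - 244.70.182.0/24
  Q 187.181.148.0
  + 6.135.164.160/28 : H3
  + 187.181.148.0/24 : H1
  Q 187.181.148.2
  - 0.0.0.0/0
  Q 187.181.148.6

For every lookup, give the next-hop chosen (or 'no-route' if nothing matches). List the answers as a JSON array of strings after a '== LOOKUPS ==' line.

Trace:
  add 244.70.176.0/20 -> H3 at depth 20
  del 244.70.176.0/20 (clear depth 20)
  add 187.176.0.0/12 -> H3 at depth 12
  del 187.176.0.0/12 (clear depth 12)
  add 244.70.182.0/24 -> H0 at depth 24
  add 244.70.176.0/20 -> H1 at depth 20
  add 187.181.148.0/24 -> H2 at depth 24
  Q 160.223.34.125: descend 101 ; hops seen [∅] ; pick no-route
  add 224.0.0.0/3 -> H3 at depth 3
  Q 224.0.0.2: descend 111 ; hops seen [H3] ; pick H3
  add 0.0.0.0/0 -> H3 at depth 0
  Q 229.200.95.88: descend 111 ; hops seen [H3,H3] ; pick H3
  del 244.70.182.0/24 (clear depth 24)
  Q 187.181.148.0: descend 101110111011010110010100 ; hops seen [H3,H2] ; pick H2
  add 6.135.164.160/28 -> H3 at depth 28
  add 187.181.148.0/24 -> H1 at depth 24
  Q 187.181.148.2: descend 101110111011010110010100 ; hops seen [H3,H1] ; pick H1
  del 0.0.0.0/0 (clear depth 0)
  Q 187.181.148.6: descend 101110111011010110010100 ; hops seen [H1] ; pick H1

== LOOKUPS ==
["no-route","H3","H3","H2","H1","H1"]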